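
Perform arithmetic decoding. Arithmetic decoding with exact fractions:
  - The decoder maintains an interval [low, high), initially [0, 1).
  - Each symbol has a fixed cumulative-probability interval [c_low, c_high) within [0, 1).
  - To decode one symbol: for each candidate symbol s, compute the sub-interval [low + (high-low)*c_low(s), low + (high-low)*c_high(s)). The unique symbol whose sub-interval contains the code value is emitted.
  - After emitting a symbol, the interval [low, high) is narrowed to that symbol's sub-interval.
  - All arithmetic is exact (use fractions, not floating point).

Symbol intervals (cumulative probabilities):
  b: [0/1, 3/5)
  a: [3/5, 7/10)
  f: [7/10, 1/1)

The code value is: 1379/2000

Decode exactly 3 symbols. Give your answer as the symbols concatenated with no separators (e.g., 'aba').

Answer: afa

Derivation:
Step 1: interval [0/1, 1/1), width = 1/1 - 0/1 = 1/1
  'b': [0/1 + 1/1*0/1, 0/1 + 1/1*3/5) = [0/1, 3/5)
  'a': [0/1 + 1/1*3/5, 0/1 + 1/1*7/10) = [3/5, 7/10) <- contains code 1379/2000
  'f': [0/1 + 1/1*7/10, 0/1 + 1/1*1/1) = [7/10, 1/1)
  emit 'a', narrow to [3/5, 7/10)
Step 2: interval [3/5, 7/10), width = 7/10 - 3/5 = 1/10
  'b': [3/5 + 1/10*0/1, 3/5 + 1/10*3/5) = [3/5, 33/50)
  'a': [3/5 + 1/10*3/5, 3/5 + 1/10*7/10) = [33/50, 67/100)
  'f': [3/5 + 1/10*7/10, 3/5 + 1/10*1/1) = [67/100, 7/10) <- contains code 1379/2000
  emit 'f', narrow to [67/100, 7/10)
Step 3: interval [67/100, 7/10), width = 7/10 - 67/100 = 3/100
  'b': [67/100 + 3/100*0/1, 67/100 + 3/100*3/5) = [67/100, 86/125)
  'a': [67/100 + 3/100*3/5, 67/100 + 3/100*7/10) = [86/125, 691/1000) <- contains code 1379/2000
  'f': [67/100 + 3/100*7/10, 67/100 + 3/100*1/1) = [691/1000, 7/10)
  emit 'a', narrow to [86/125, 691/1000)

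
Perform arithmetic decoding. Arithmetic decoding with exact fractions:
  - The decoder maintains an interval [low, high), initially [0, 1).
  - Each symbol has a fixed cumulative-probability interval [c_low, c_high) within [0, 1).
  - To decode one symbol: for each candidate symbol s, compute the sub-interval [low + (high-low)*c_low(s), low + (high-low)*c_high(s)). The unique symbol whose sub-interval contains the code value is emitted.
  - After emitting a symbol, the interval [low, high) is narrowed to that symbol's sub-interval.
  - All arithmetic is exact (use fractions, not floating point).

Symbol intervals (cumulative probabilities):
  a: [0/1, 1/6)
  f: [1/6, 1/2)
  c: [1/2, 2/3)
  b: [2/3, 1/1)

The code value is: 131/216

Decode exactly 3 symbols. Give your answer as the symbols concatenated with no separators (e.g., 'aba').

Answer: ccb

Derivation:
Step 1: interval [0/1, 1/1), width = 1/1 - 0/1 = 1/1
  'a': [0/1 + 1/1*0/1, 0/1 + 1/1*1/6) = [0/1, 1/6)
  'f': [0/1 + 1/1*1/6, 0/1 + 1/1*1/2) = [1/6, 1/2)
  'c': [0/1 + 1/1*1/2, 0/1 + 1/1*2/3) = [1/2, 2/3) <- contains code 131/216
  'b': [0/1 + 1/1*2/3, 0/1 + 1/1*1/1) = [2/3, 1/1)
  emit 'c', narrow to [1/2, 2/3)
Step 2: interval [1/2, 2/3), width = 2/3 - 1/2 = 1/6
  'a': [1/2 + 1/6*0/1, 1/2 + 1/6*1/6) = [1/2, 19/36)
  'f': [1/2 + 1/6*1/6, 1/2 + 1/6*1/2) = [19/36, 7/12)
  'c': [1/2 + 1/6*1/2, 1/2 + 1/6*2/3) = [7/12, 11/18) <- contains code 131/216
  'b': [1/2 + 1/6*2/3, 1/2 + 1/6*1/1) = [11/18, 2/3)
  emit 'c', narrow to [7/12, 11/18)
Step 3: interval [7/12, 11/18), width = 11/18 - 7/12 = 1/36
  'a': [7/12 + 1/36*0/1, 7/12 + 1/36*1/6) = [7/12, 127/216)
  'f': [7/12 + 1/36*1/6, 7/12 + 1/36*1/2) = [127/216, 43/72)
  'c': [7/12 + 1/36*1/2, 7/12 + 1/36*2/3) = [43/72, 65/108)
  'b': [7/12 + 1/36*2/3, 7/12 + 1/36*1/1) = [65/108, 11/18) <- contains code 131/216
  emit 'b', narrow to [65/108, 11/18)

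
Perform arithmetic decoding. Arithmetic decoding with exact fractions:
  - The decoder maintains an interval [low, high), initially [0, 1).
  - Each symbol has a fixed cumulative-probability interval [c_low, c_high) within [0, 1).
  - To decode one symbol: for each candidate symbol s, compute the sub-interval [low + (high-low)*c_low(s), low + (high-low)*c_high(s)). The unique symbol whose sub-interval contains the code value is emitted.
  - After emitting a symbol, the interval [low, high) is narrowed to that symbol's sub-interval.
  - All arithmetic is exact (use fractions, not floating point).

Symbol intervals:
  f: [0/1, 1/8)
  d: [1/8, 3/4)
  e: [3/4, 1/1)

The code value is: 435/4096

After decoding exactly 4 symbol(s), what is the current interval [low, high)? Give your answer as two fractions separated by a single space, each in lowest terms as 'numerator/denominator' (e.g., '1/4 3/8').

Step 1: interval [0/1, 1/1), width = 1/1 - 0/1 = 1/1
  'f': [0/1 + 1/1*0/1, 0/1 + 1/1*1/8) = [0/1, 1/8) <- contains code 435/4096
  'd': [0/1 + 1/1*1/8, 0/1 + 1/1*3/4) = [1/8, 3/4)
  'e': [0/1 + 1/1*3/4, 0/1 + 1/1*1/1) = [3/4, 1/1)
  emit 'f', narrow to [0/1, 1/8)
Step 2: interval [0/1, 1/8), width = 1/8 - 0/1 = 1/8
  'f': [0/1 + 1/8*0/1, 0/1 + 1/8*1/8) = [0/1, 1/64)
  'd': [0/1 + 1/8*1/8, 0/1 + 1/8*3/4) = [1/64, 3/32)
  'e': [0/1 + 1/8*3/4, 0/1 + 1/8*1/1) = [3/32, 1/8) <- contains code 435/4096
  emit 'e', narrow to [3/32, 1/8)
Step 3: interval [3/32, 1/8), width = 1/8 - 3/32 = 1/32
  'f': [3/32 + 1/32*0/1, 3/32 + 1/32*1/8) = [3/32, 25/256)
  'd': [3/32 + 1/32*1/8, 3/32 + 1/32*3/4) = [25/256, 15/128) <- contains code 435/4096
  'e': [3/32 + 1/32*3/4, 3/32 + 1/32*1/1) = [15/128, 1/8)
  emit 'd', narrow to [25/256, 15/128)
Step 4: interval [25/256, 15/128), width = 15/128 - 25/256 = 5/256
  'f': [25/256 + 5/256*0/1, 25/256 + 5/256*1/8) = [25/256, 205/2048)
  'd': [25/256 + 5/256*1/8, 25/256 + 5/256*3/4) = [205/2048, 115/1024) <- contains code 435/4096
  'e': [25/256 + 5/256*3/4, 25/256 + 5/256*1/1) = [115/1024, 15/128)
  emit 'd', narrow to [205/2048, 115/1024)

Answer: 205/2048 115/1024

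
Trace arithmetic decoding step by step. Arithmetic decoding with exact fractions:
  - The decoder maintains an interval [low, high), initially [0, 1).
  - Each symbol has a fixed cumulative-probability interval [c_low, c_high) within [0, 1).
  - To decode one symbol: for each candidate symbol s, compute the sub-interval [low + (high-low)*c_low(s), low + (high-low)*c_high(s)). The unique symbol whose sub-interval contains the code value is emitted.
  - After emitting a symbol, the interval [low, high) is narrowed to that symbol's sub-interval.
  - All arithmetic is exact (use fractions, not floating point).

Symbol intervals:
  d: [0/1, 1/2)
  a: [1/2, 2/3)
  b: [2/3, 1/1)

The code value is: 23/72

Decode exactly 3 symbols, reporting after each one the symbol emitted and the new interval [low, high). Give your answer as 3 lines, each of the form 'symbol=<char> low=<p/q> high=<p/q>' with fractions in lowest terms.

Answer: symbol=d low=0/1 high=1/2
symbol=a low=1/4 high=1/3
symbol=b low=11/36 high=1/3

Derivation:
Step 1: interval [0/1, 1/1), width = 1/1 - 0/1 = 1/1
  'd': [0/1 + 1/1*0/1, 0/1 + 1/1*1/2) = [0/1, 1/2) <- contains code 23/72
  'a': [0/1 + 1/1*1/2, 0/1 + 1/1*2/3) = [1/2, 2/3)
  'b': [0/1 + 1/1*2/3, 0/1 + 1/1*1/1) = [2/3, 1/1)
  emit 'd', narrow to [0/1, 1/2)
Step 2: interval [0/1, 1/2), width = 1/2 - 0/1 = 1/2
  'd': [0/1 + 1/2*0/1, 0/1 + 1/2*1/2) = [0/1, 1/4)
  'a': [0/1 + 1/2*1/2, 0/1 + 1/2*2/3) = [1/4, 1/3) <- contains code 23/72
  'b': [0/1 + 1/2*2/3, 0/1 + 1/2*1/1) = [1/3, 1/2)
  emit 'a', narrow to [1/4, 1/3)
Step 3: interval [1/4, 1/3), width = 1/3 - 1/4 = 1/12
  'd': [1/4 + 1/12*0/1, 1/4 + 1/12*1/2) = [1/4, 7/24)
  'a': [1/4 + 1/12*1/2, 1/4 + 1/12*2/3) = [7/24, 11/36)
  'b': [1/4 + 1/12*2/3, 1/4 + 1/12*1/1) = [11/36, 1/3) <- contains code 23/72
  emit 'b', narrow to [11/36, 1/3)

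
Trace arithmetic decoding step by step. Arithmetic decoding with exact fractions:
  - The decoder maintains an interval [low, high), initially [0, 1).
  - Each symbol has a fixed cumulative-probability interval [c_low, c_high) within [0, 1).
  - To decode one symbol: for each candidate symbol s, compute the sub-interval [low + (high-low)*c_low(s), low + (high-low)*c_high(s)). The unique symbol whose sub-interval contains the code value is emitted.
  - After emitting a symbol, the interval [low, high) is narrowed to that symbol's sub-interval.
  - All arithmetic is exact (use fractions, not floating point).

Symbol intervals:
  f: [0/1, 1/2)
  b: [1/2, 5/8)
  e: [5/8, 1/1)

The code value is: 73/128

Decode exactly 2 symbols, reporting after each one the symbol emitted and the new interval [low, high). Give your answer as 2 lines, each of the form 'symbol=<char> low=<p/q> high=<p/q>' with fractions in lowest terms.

Answer: symbol=b low=1/2 high=5/8
symbol=b low=9/16 high=37/64

Derivation:
Step 1: interval [0/1, 1/1), width = 1/1 - 0/1 = 1/1
  'f': [0/1 + 1/1*0/1, 0/1 + 1/1*1/2) = [0/1, 1/2)
  'b': [0/1 + 1/1*1/2, 0/1 + 1/1*5/8) = [1/2, 5/8) <- contains code 73/128
  'e': [0/1 + 1/1*5/8, 0/1 + 1/1*1/1) = [5/8, 1/1)
  emit 'b', narrow to [1/2, 5/8)
Step 2: interval [1/2, 5/8), width = 5/8 - 1/2 = 1/8
  'f': [1/2 + 1/8*0/1, 1/2 + 1/8*1/2) = [1/2, 9/16)
  'b': [1/2 + 1/8*1/2, 1/2 + 1/8*5/8) = [9/16, 37/64) <- contains code 73/128
  'e': [1/2 + 1/8*5/8, 1/2 + 1/8*1/1) = [37/64, 5/8)
  emit 'b', narrow to [9/16, 37/64)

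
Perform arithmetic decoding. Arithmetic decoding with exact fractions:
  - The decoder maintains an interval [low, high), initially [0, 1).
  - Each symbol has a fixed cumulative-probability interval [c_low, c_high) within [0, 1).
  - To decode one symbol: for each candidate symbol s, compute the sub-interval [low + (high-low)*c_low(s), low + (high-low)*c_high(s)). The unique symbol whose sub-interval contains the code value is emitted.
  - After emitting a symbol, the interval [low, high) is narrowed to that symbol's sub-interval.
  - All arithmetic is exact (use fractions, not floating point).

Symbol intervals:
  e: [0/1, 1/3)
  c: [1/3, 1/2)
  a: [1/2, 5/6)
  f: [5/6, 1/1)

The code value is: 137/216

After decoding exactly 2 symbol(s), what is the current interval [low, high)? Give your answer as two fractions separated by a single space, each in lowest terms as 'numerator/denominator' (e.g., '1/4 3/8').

Step 1: interval [0/1, 1/1), width = 1/1 - 0/1 = 1/1
  'e': [0/1 + 1/1*0/1, 0/1 + 1/1*1/3) = [0/1, 1/3)
  'c': [0/1 + 1/1*1/3, 0/1 + 1/1*1/2) = [1/3, 1/2)
  'a': [0/1 + 1/1*1/2, 0/1 + 1/1*5/6) = [1/2, 5/6) <- contains code 137/216
  'f': [0/1 + 1/1*5/6, 0/1 + 1/1*1/1) = [5/6, 1/1)
  emit 'a', narrow to [1/2, 5/6)
Step 2: interval [1/2, 5/6), width = 5/6 - 1/2 = 1/3
  'e': [1/2 + 1/3*0/1, 1/2 + 1/3*1/3) = [1/2, 11/18)
  'c': [1/2 + 1/3*1/3, 1/2 + 1/3*1/2) = [11/18, 2/3) <- contains code 137/216
  'a': [1/2 + 1/3*1/2, 1/2 + 1/3*5/6) = [2/3, 7/9)
  'f': [1/2 + 1/3*5/6, 1/2 + 1/3*1/1) = [7/9, 5/6)
  emit 'c', narrow to [11/18, 2/3)

Answer: 11/18 2/3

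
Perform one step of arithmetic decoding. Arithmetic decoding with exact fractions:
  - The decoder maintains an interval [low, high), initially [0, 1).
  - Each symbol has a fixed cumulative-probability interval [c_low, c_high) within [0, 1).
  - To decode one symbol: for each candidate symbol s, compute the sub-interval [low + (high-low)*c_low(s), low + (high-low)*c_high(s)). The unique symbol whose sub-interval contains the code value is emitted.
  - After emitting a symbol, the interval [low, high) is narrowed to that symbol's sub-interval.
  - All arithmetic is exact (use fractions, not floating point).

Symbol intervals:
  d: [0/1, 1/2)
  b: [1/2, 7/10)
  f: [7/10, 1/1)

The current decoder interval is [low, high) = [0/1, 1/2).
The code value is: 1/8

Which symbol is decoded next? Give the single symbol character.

Interval width = high − low = 1/2 − 0/1 = 1/2
Scaled code = (code − low) / width = (1/8 − 0/1) / 1/2 = 1/4
  d: [0/1, 1/2) ← scaled code falls here ✓
  b: [1/2, 7/10) 
  f: [7/10, 1/1) 

Answer: d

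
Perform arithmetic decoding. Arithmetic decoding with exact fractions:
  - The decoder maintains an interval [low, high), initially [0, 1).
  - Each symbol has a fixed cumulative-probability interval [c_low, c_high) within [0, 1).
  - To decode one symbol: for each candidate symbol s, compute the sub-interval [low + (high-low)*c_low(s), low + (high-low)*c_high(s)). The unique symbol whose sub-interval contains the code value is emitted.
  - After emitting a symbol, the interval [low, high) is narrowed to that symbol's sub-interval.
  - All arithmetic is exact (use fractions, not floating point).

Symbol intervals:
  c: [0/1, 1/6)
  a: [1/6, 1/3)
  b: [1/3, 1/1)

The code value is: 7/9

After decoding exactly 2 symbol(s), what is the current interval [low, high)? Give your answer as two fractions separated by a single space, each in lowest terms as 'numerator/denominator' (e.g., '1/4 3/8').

Step 1: interval [0/1, 1/1), width = 1/1 - 0/1 = 1/1
  'c': [0/1 + 1/1*0/1, 0/1 + 1/1*1/6) = [0/1, 1/6)
  'a': [0/1 + 1/1*1/6, 0/1 + 1/1*1/3) = [1/6, 1/3)
  'b': [0/1 + 1/1*1/3, 0/1 + 1/1*1/1) = [1/3, 1/1) <- contains code 7/9
  emit 'b', narrow to [1/3, 1/1)
Step 2: interval [1/3, 1/1), width = 1/1 - 1/3 = 2/3
  'c': [1/3 + 2/3*0/1, 1/3 + 2/3*1/6) = [1/3, 4/9)
  'a': [1/3 + 2/3*1/6, 1/3 + 2/3*1/3) = [4/9, 5/9)
  'b': [1/3 + 2/3*1/3, 1/3 + 2/3*1/1) = [5/9, 1/1) <- contains code 7/9
  emit 'b', narrow to [5/9, 1/1)

Answer: 5/9 1/1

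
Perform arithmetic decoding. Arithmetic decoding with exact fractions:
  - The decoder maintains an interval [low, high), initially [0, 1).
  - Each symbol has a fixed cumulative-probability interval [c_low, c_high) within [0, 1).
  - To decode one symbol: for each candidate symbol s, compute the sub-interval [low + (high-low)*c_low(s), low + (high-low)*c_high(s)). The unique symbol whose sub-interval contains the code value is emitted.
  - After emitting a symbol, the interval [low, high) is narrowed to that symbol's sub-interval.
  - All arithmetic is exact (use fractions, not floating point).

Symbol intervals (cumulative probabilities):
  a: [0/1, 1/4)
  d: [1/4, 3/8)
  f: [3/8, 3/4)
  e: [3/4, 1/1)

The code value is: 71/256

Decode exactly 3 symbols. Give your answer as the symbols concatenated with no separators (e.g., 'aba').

Answer: dae

Derivation:
Step 1: interval [0/1, 1/1), width = 1/1 - 0/1 = 1/1
  'a': [0/1 + 1/1*0/1, 0/1 + 1/1*1/4) = [0/1, 1/4)
  'd': [0/1 + 1/1*1/4, 0/1 + 1/1*3/8) = [1/4, 3/8) <- contains code 71/256
  'f': [0/1 + 1/1*3/8, 0/1 + 1/1*3/4) = [3/8, 3/4)
  'e': [0/1 + 1/1*3/4, 0/1 + 1/1*1/1) = [3/4, 1/1)
  emit 'd', narrow to [1/4, 3/8)
Step 2: interval [1/4, 3/8), width = 3/8 - 1/4 = 1/8
  'a': [1/4 + 1/8*0/1, 1/4 + 1/8*1/4) = [1/4, 9/32) <- contains code 71/256
  'd': [1/4 + 1/8*1/4, 1/4 + 1/8*3/8) = [9/32, 19/64)
  'f': [1/4 + 1/8*3/8, 1/4 + 1/8*3/4) = [19/64, 11/32)
  'e': [1/4 + 1/8*3/4, 1/4 + 1/8*1/1) = [11/32, 3/8)
  emit 'a', narrow to [1/4, 9/32)
Step 3: interval [1/4, 9/32), width = 9/32 - 1/4 = 1/32
  'a': [1/4 + 1/32*0/1, 1/4 + 1/32*1/4) = [1/4, 33/128)
  'd': [1/4 + 1/32*1/4, 1/4 + 1/32*3/8) = [33/128, 67/256)
  'f': [1/4 + 1/32*3/8, 1/4 + 1/32*3/4) = [67/256, 35/128)
  'e': [1/4 + 1/32*3/4, 1/4 + 1/32*1/1) = [35/128, 9/32) <- contains code 71/256
  emit 'e', narrow to [35/128, 9/32)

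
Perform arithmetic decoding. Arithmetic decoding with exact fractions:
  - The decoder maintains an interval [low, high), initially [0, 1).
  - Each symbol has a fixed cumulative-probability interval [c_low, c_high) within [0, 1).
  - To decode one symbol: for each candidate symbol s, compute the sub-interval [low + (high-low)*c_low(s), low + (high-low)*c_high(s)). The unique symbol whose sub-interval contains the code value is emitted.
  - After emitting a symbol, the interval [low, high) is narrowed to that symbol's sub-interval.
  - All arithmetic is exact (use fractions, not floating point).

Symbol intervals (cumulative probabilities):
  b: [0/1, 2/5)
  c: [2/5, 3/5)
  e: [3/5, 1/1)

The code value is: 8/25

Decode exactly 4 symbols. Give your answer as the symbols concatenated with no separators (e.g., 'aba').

Answer: becc

Derivation:
Step 1: interval [0/1, 1/1), width = 1/1 - 0/1 = 1/1
  'b': [0/1 + 1/1*0/1, 0/1 + 1/1*2/5) = [0/1, 2/5) <- contains code 8/25
  'c': [0/1 + 1/1*2/5, 0/1 + 1/1*3/5) = [2/5, 3/5)
  'e': [0/1 + 1/1*3/5, 0/1 + 1/1*1/1) = [3/5, 1/1)
  emit 'b', narrow to [0/1, 2/5)
Step 2: interval [0/1, 2/5), width = 2/5 - 0/1 = 2/5
  'b': [0/1 + 2/5*0/1, 0/1 + 2/5*2/5) = [0/1, 4/25)
  'c': [0/1 + 2/5*2/5, 0/1 + 2/5*3/5) = [4/25, 6/25)
  'e': [0/1 + 2/5*3/5, 0/1 + 2/5*1/1) = [6/25, 2/5) <- contains code 8/25
  emit 'e', narrow to [6/25, 2/5)
Step 3: interval [6/25, 2/5), width = 2/5 - 6/25 = 4/25
  'b': [6/25 + 4/25*0/1, 6/25 + 4/25*2/5) = [6/25, 38/125)
  'c': [6/25 + 4/25*2/5, 6/25 + 4/25*3/5) = [38/125, 42/125) <- contains code 8/25
  'e': [6/25 + 4/25*3/5, 6/25 + 4/25*1/1) = [42/125, 2/5)
  emit 'c', narrow to [38/125, 42/125)
Step 4: interval [38/125, 42/125), width = 42/125 - 38/125 = 4/125
  'b': [38/125 + 4/125*0/1, 38/125 + 4/125*2/5) = [38/125, 198/625)
  'c': [38/125 + 4/125*2/5, 38/125 + 4/125*3/5) = [198/625, 202/625) <- contains code 8/25
  'e': [38/125 + 4/125*3/5, 38/125 + 4/125*1/1) = [202/625, 42/125)
  emit 'c', narrow to [198/625, 202/625)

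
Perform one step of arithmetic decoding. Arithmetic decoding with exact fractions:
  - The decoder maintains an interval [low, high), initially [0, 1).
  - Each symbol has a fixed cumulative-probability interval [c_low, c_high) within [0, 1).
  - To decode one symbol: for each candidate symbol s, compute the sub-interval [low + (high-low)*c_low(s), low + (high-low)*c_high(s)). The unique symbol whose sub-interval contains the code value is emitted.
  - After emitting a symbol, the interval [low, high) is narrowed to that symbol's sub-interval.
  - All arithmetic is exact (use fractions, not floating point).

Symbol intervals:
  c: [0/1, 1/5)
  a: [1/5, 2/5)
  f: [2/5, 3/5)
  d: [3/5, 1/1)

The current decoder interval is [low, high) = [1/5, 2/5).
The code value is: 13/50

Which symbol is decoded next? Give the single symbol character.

Answer: a

Derivation:
Interval width = high − low = 2/5 − 1/5 = 1/5
Scaled code = (code − low) / width = (13/50 − 1/5) / 1/5 = 3/10
  c: [0/1, 1/5) 
  a: [1/5, 2/5) ← scaled code falls here ✓
  f: [2/5, 3/5) 
  d: [3/5, 1/1) 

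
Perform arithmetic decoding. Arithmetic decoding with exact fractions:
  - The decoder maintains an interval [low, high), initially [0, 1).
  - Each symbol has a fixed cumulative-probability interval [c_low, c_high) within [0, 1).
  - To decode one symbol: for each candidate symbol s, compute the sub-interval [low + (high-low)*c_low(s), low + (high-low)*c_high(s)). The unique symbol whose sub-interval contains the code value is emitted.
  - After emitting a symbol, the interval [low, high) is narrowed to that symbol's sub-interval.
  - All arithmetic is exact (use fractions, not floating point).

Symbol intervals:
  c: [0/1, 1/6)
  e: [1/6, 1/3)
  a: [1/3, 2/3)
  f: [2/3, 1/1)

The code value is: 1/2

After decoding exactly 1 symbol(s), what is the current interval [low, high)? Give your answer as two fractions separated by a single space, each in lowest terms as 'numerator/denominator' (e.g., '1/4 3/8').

Answer: 1/3 2/3

Derivation:
Step 1: interval [0/1, 1/1), width = 1/1 - 0/1 = 1/1
  'c': [0/1 + 1/1*0/1, 0/1 + 1/1*1/6) = [0/1, 1/6)
  'e': [0/1 + 1/1*1/6, 0/1 + 1/1*1/3) = [1/6, 1/3)
  'a': [0/1 + 1/1*1/3, 0/1 + 1/1*2/3) = [1/3, 2/3) <- contains code 1/2
  'f': [0/1 + 1/1*2/3, 0/1 + 1/1*1/1) = [2/3, 1/1)
  emit 'a', narrow to [1/3, 2/3)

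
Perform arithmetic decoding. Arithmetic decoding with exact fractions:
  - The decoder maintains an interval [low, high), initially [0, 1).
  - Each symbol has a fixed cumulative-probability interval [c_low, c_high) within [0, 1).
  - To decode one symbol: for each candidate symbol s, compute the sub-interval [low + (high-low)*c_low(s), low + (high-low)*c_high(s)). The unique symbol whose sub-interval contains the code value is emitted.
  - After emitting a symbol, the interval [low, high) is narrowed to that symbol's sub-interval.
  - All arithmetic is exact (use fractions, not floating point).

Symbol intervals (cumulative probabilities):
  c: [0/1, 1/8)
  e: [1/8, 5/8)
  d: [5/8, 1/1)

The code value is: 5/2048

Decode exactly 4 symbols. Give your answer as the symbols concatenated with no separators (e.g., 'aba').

Step 1: interval [0/1, 1/1), width = 1/1 - 0/1 = 1/1
  'c': [0/1 + 1/1*0/1, 0/1 + 1/1*1/8) = [0/1, 1/8) <- contains code 5/2048
  'e': [0/1 + 1/1*1/8, 0/1 + 1/1*5/8) = [1/8, 5/8)
  'd': [0/1 + 1/1*5/8, 0/1 + 1/1*1/1) = [5/8, 1/1)
  emit 'c', narrow to [0/1, 1/8)
Step 2: interval [0/1, 1/8), width = 1/8 - 0/1 = 1/8
  'c': [0/1 + 1/8*0/1, 0/1 + 1/8*1/8) = [0/1, 1/64) <- contains code 5/2048
  'e': [0/1 + 1/8*1/8, 0/1 + 1/8*5/8) = [1/64, 5/64)
  'd': [0/1 + 1/8*5/8, 0/1 + 1/8*1/1) = [5/64, 1/8)
  emit 'c', narrow to [0/1, 1/64)
Step 3: interval [0/1, 1/64), width = 1/64 - 0/1 = 1/64
  'c': [0/1 + 1/64*0/1, 0/1 + 1/64*1/8) = [0/1, 1/512)
  'e': [0/1 + 1/64*1/8, 0/1 + 1/64*5/8) = [1/512, 5/512) <- contains code 5/2048
  'd': [0/1 + 1/64*5/8, 0/1 + 1/64*1/1) = [5/512, 1/64)
  emit 'e', narrow to [1/512, 5/512)
Step 4: interval [1/512, 5/512), width = 5/512 - 1/512 = 1/128
  'c': [1/512 + 1/128*0/1, 1/512 + 1/128*1/8) = [1/512, 3/1024) <- contains code 5/2048
  'e': [1/512 + 1/128*1/8, 1/512 + 1/128*5/8) = [3/1024, 7/1024)
  'd': [1/512 + 1/128*5/8, 1/512 + 1/128*1/1) = [7/1024, 5/512)
  emit 'c', narrow to [1/512, 3/1024)

Answer: ccec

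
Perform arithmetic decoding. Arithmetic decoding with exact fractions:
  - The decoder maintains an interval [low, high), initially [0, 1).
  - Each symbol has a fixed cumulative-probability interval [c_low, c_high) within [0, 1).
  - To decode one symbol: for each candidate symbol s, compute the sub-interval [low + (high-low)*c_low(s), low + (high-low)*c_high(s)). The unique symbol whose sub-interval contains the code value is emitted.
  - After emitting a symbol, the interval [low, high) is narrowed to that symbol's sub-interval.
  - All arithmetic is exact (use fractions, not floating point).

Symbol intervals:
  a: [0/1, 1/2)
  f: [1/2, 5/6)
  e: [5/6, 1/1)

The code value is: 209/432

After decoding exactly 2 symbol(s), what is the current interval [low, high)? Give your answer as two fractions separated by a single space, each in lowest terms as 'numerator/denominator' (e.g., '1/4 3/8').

Step 1: interval [0/1, 1/1), width = 1/1 - 0/1 = 1/1
  'a': [0/1 + 1/1*0/1, 0/1 + 1/1*1/2) = [0/1, 1/2) <- contains code 209/432
  'f': [0/1 + 1/1*1/2, 0/1 + 1/1*5/6) = [1/2, 5/6)
  'e': [0/1 + 1/1*5/6, 0/1 + 1/1*1/1) = [5/6, 1/1)
  emit 'a', narrow to [0/1, 1/2)
Step 2: interval [0/1, 1/2), width = 1/2 - 0/1 = 1/2
  'a': [0/1 + 1/2*0/1, 0/1 + 1/2*1/2) = [0/1, 1/4)
  'f': [0/1 + 1/2*1/2, 0/1 + 1/2*5/6) = [1/4, 5/12)
  'e': [0/1 + 1/2*5/6, 0/1 + 1/2*1/1) = [5/12, 1/2) <- contains code 209/432
  emit 'e', narrow to [5/12, 1/2)

Answer: 5/12 1/2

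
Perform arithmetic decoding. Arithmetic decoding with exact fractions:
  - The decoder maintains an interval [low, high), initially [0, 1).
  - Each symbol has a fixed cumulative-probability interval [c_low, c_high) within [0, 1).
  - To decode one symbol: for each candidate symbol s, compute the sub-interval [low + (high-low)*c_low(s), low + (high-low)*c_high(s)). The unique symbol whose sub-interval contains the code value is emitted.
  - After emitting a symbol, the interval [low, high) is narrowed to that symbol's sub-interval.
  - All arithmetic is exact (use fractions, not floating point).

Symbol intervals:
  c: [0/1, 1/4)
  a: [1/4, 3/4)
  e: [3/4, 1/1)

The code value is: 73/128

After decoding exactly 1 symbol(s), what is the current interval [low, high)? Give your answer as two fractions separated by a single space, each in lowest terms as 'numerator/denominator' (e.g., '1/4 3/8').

Step 1: interval [0/1, 1/1), width = 1/1 - 0/1 = 1/1
  'c': [0/1 + 1/1*0/1, 0/1 + 1/1*1/4) = [0/1, 1/4)
  'a': [0/1 + 1/1*1/4, 0/1 + 1/1*3/4) = [1/4, 3/4) <- contains code 73/128
  'e': [0/1 + 1/1*3/4, 0/1 + 1/1*1/1) = [3/4, 1/1)
  emit 'a', narrow to [1/4, 3/4)

Answer: 1/4 3/4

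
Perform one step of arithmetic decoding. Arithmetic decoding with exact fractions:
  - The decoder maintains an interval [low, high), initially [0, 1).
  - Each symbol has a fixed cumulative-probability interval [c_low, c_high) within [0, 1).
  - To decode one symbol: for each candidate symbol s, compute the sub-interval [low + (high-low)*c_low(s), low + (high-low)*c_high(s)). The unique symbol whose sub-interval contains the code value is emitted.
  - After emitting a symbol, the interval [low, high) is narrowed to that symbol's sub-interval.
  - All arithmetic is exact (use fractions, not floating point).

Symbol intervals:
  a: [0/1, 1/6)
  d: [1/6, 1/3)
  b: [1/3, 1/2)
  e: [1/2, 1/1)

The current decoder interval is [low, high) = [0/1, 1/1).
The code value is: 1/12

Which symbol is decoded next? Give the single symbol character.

Interval width = high − low = 1/1 − 0/1 = 1/1
Scaled code = (code − low) / width = (1/12 − 0/1) / 1/1 = 1/12
  a: [0/1, 1/6) ← scaled code falls here ✓
  d: [1/6, 1/3) 
  b: [1/3, 1/2) 
  e: [1/2, 1/1) 

Answer: a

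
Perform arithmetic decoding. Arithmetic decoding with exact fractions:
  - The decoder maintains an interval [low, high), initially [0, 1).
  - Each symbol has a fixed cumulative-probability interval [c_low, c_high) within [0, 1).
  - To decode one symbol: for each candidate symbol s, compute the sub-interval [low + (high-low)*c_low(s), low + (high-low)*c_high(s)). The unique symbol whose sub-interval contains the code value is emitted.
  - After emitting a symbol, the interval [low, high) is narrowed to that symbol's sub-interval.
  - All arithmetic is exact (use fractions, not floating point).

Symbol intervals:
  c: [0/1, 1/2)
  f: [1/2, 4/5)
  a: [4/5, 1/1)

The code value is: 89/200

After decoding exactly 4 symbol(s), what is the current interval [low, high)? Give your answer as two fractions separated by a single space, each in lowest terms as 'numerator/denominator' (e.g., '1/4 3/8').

Answer: 11/25 9/20

Derivation:
Step 1: interval [0/1, 1/1), width = 1/1 - 0/1 = 1/1
  'c': [0/1 + 1/1*0/1, 0/1 + 1/1*1/2) = [0/1, 1/2) <- contains code 89/200
  'f': [0/1 + 1/1*1/2, 0/1 + 1/1*4/5) = [1/2, 4/5)
  'a': [0/1 + 1/1*4/5, 0/1 + 1/1*1/1) = [4/5, 1/1)
  emit 'c', narrow to [0/1, 1/2)
Step 2: interval [0/1, 1/2), width = 1/2 - 0/1 = 1/2
  'c': [0/1 + 1/2*0/1, 0/1 + 1/2*1/2) = [0/1, 1/4)
  'f': [0/1 + 1/2*1/2, 0/1 + 1/2*4/5) = [1/4, 2/5)
  'a': [0/1 + 1/2*4/5, 0/1 + 1/2*1/1) = [2/5, 1/2) <- contains code 89/200
  emit 'a', narrow to [2/5, 1/2)
Step 3: interval [2/5, 1/2), width = 1/2 - 2/5 = 1/10
  'c': [2/5 + 1/10*0/1, 2/5 + 1/10*1/2) = [2/5, 9/20) <- contains code 89/200
  'f': [2/5 + 1/10*1/2, 2/5 + 1/10*4/5) = [9/20, 12/25)
  'a': [2/5 + 1/10*4/5, 2/5 + 1/10*1/1) = [12/25, 1/2)
  emit 'c', narrow to [2/5, 9/20)
Step 4: interval [2/5, 9/20), width = 9/20 - 2/5 = 1/20
  'c': [2/5 + 1/20*0/1, 2/5 + 1/20*1/2) = [2/5, 17/40)
  'f': [2/5 + 1/20*1/2, 2/5 + 1/20*4/5) = [17/40, 11/25)
  'a': [2/5 + 1/20*4/5, 2/5 + 1/20*1/1) = [11/25, 9/20) <- contains code 89/200
  emit 'a', narrow to [11/25, 9/20)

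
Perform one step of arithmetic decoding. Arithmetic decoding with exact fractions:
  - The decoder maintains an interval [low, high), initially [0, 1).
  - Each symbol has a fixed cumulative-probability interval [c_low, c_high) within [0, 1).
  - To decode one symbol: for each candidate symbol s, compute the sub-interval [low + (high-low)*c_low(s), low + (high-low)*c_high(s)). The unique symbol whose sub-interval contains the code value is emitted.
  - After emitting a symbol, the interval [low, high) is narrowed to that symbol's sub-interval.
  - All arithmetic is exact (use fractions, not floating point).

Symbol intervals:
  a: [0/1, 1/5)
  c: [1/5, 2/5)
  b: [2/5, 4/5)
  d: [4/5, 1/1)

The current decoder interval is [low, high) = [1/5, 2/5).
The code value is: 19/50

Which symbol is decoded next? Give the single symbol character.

Interval width = high − low = 2/5 − 1/5 = 1/5
Scaled code = (code − low) / width = (19/50 − 1/5) / 1/5 = 9/10
  a: [0/1, 1/5) 
  c: [1/5, 2/5) 
  b: [2/5, 4/5) 
  d: [4/5, 1/1) ← scaled code falls here ✓

Answer: d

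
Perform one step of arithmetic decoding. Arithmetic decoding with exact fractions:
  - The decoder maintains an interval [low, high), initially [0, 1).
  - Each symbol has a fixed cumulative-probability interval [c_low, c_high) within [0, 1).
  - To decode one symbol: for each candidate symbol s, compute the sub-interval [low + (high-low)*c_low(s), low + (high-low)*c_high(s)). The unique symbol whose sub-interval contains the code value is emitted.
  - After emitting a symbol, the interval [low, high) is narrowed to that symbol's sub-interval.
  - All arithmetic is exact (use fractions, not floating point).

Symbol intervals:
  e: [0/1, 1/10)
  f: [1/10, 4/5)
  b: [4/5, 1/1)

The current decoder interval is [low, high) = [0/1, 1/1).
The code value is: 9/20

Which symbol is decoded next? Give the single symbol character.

Answer: f

Derivation:
Interval width = high − low = 1/1 − 0/1 = 1/1
Scaled code = (code − low) / width = (9/20 − 0/1) / 1/1 = 9/20
  e: [0/1, 1/10) 
  f: [1/10, 4/5) ← scaled code falls here ✓
  b: [4/5, 1/1) 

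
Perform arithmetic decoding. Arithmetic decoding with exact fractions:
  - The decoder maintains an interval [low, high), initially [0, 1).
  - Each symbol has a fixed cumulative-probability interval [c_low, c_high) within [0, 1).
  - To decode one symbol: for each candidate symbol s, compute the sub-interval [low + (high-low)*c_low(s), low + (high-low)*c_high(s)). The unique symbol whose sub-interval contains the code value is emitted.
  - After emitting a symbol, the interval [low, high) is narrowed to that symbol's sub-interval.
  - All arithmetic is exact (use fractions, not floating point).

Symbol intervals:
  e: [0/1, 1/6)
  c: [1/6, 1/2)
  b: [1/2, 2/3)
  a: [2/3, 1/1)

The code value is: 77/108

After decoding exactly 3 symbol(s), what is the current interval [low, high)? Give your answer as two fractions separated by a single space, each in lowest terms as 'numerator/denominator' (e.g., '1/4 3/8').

Step 1: interval [0/1, 1/1), width = 1/1 - 0/1 = 1/1
  'e': [0/1 + 1/1*0/1, 0/1 + 1/1*1/6) = [0/1, 1/6)
  'c': [0/1 + 1/1*1/6, 0/1 + 1/1*1/2) = [1/6, 1/2)
  'b': [0/1 + 1/1*1/2, 0/1 + 1/1*2/3) = [1/2, 2/3)
  'a': [0/1 + 1/1*2/3, 0/1 + 1/1*1/1) = [2/3, 1/1) <- contains code 77/108
  emit 'a', narrow to [2/3, 1/1)
Step 2: interval [2/3, 1/1), width = 1/1 - 2/3 = 1/3
  'e': [2/3 + 1/3*0/1, 2/3 + 1/3*1/6) = [2/3, 13/18) <- contains code 77/108
  'c': [2/3 + 1/3*1/6, 2/3 + 1/3*1/2) = [13/18, 5/6)
  'b': [2/3 + 1/3*1/2, 2/3 + 1/3*2/3) = [5/6, 8/9)
  'a': [2/3 + 1/3*2/3, 2/3 + 1/3*1/1) = [8/9, 1/1)
  emit 'e', narrow to [2/3, 13/18)
Step 3: interval [2/3, 13/18), width = 13/18 - 2/3 = 1/18
  'e': [2/3 + 1/18*0/1, 2/3 + 1/18*1/6) = [2/3, 73/108)
  'c': [2/3 + 1/18*1/6, 2/3 + 1/18*1/2) = [73/108, 25/36)
  'b': [2/3 + 1/18*1/2, 2/3 + 1/18*2/3) = [25/36, 19/27)
  'a': [2/3 + 1/18*2/3, 2/3 + 1/18*1/1) = [19/27, 13/18) <- contains code 77/108
  emit 'a', narrow to [19/27, 13/18)

Answer: 19/27 13/18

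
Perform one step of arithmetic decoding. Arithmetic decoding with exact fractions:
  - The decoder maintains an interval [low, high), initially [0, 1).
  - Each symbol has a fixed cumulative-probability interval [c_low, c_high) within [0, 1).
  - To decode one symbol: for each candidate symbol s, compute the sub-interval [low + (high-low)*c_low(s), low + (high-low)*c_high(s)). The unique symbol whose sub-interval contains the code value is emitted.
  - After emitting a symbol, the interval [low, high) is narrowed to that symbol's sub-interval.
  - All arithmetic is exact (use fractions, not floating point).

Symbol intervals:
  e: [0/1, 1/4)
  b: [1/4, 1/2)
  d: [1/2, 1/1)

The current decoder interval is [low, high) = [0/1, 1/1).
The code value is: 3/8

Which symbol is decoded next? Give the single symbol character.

Interval width = high − low = 1/1 − 0/1 = 1/1
Scaled code = (code − low) / width = (3/8 − 0/1) / 1/1 = 3/8
  e: [0/1, 1/4) 
  b: [1/4, 1/2) ← scaled code falls here ✓
  d: [1/2, 1/1) 

Answer: b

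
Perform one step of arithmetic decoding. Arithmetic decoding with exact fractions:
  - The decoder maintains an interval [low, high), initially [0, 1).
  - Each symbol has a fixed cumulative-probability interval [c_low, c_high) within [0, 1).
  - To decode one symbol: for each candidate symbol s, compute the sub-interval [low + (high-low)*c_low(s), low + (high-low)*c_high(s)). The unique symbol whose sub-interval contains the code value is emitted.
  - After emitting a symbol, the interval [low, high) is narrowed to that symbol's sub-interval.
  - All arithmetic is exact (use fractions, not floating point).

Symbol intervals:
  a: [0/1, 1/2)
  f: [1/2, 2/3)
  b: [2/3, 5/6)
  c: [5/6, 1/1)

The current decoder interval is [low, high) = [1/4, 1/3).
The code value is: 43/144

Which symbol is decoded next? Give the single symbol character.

Answer: f

Derivation:
Interval width = high − low = 1/3 − 1/4 = 1/12
Scaled code = (code − low) / width = (43/144 − 1/4) / 1/12 = 7/12
  a: [0/1, 1/2) 
  f: [1/2, 2/3) ← scaled code falls here ✓
  b: [2/3, 5/6) 
  c: [5/6, 1/1) 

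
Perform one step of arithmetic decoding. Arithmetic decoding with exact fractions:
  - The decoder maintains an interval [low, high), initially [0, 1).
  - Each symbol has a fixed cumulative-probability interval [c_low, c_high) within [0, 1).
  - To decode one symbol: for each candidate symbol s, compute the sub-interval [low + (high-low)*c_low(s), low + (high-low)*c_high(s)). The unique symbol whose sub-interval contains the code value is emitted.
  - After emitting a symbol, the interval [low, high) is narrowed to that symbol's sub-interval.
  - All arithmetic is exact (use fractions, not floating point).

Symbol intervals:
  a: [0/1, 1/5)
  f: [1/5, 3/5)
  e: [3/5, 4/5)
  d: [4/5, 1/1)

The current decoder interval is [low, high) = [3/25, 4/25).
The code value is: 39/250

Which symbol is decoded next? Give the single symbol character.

Interval width = high − low = 4/25 − 3/25 = 1/25
Scaled code = (code − low) / width = (39/250 − 3/25) / 1/25 = 9/10
  a: [0/1, 1/5) 
  f: [1/5, 3/5) 
  e: [3/5, 4/5) 
  d: [4/5, 1/1) ← scaled code falls here ✓

Answer: d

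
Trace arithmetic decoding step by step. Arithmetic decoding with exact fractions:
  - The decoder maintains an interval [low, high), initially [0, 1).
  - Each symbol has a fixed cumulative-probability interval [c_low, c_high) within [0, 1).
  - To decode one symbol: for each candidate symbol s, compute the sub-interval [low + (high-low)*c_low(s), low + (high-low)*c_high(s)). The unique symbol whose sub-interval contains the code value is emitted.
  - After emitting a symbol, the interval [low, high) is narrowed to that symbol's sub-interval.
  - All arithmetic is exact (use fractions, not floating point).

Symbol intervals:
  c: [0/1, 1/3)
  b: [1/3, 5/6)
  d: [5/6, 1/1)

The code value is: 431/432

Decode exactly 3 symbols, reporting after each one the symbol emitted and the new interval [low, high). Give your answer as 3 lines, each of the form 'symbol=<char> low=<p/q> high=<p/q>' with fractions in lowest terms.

Step 1: interval [0/1, 1/1), width = 1/1 - 0/1 = 1/1
  'c': [0/1 + 1/1*0/1, 0/1 + 1/1*1/3) = [0/1, 1/3)
  'b': [0/1 + 1/1*1/3, 0/1 + 1/1*5/6) = [1/3, 5/6)
  'd': [0/1 + 1/1*5/6, 0/1 + 1/1*1/1) = [5/6, 1/1) <- contains code 431/432
  emit 'd', narrow to [5/6, 1/1)
Step 2: interval [5/6, 1/1), width = 1/1 - 5/6 = 1/6
  'c': [5/6 + 1/6*0/1, 5/6 + 1/6*1/3) = [5/6, 8/9)
  'b': [5/6 + 1/6*1/3, 5/6 + 1/6*5/6) = [8/9, 35/36)
  'd': [5/6 + 1/6*5/6, 5/6 + 1/6*1/1) = [35/36, 1/1) <- contains code 431/432
  emit 'd', narrow to [35/36, 1/1)
Step 3: interval [35/36, 1/1), width = 1/1 - 35/36 = 1/36
  'c': [35/36 + 1/36*0/1, 35/36 + 1/36*1/3) = [35/36, 53/54)
  'b': [35/36 + 1/36*1/3, 35/36 + 1/36*5/6) = [53/54, 215/216)
  'd': [35/36 + 1/36*5/6, 35/36 + 1/36*1/1) = [215/216, 1/1) <- contains code 431/432
  emit 'd', narrow to [215/216, 1/1)

Answer: symbol=d low=5/6 high=1/1
symbol=d low=35/36 high=1/1
symbol=d low=215/216 high=1/1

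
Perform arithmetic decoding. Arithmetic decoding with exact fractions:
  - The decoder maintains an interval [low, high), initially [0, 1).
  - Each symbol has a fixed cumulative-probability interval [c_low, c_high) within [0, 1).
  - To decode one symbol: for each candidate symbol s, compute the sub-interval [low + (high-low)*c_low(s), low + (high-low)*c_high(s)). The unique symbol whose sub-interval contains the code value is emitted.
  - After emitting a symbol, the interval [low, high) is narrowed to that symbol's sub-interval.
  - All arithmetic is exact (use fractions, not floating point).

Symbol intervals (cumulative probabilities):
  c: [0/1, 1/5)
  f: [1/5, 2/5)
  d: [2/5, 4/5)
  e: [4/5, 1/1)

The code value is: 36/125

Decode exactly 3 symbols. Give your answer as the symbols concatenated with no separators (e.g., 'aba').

Step 1: interval [0/1, 1/1), width = 1/1 - 0/1 = 1/1
  'c': [0/1 + 1/1*0/1, 0/1 + 1/1*1/5) = [0/1, 1/5)
  'f': [0/1 + 1/1*1/5, 0/1 + 1/1*2/5) = [1/5, 2/5) <- contains code 36/125
  'd': [0/1 + 1/1*2/5, 0/1 + 1/1*4/5) = [2/5, 4/5)
  'e': [0/1 + 1/1*4/5, 0/1 + 1/1*1/1) = [4/5, 1/1)
  emit 'f', narrow to [1/5, 2/5)
Step 2: interval [1/5, 2/5), width = 2/5 - 1/5 = 1/5
  'c': [1/5 + 1/5*0/1, 1/5 + 1/5*1/5) = [1/5, 6/25)
  'f': [1/5 + 1/5*1/5, 1/5 + 1/5*2/5) = [6/25, 7/25)
  'd': [1/5 + 1/5*2/5, 1/5 + 1/5*4/5) = [7/25, 9/25) <- contains code 36/125
  'e': [1/5 + 1/5*4/5, 1/5 + 1/5*1/1) = [9/25, 2/5)
  emit 'd', narrow to [7/25, 9/25)
Step 3: interval [7/25, 9/25), width = 9/25 - 7/25 = 2/25
  'c': [7/25 + 2/25*0/1, 7/25 + 2/25*1/5) = [7/25, 37/125) <- contains code 36/125
  'f': [7/25 + 2/25*1/5, 7/25 + 2/25*2/5) = [37/125, 39/125)
  'd': [7/25 + 2/25*2/5, 7/25 + 2/25*4/5) = [39/125, 43/125)
  'e': [7/25 + 2/25*4/5, 7/25 + 2/25*1/1) = [43/125, 9/25)
  emit 'c', narrow to [7/25, 37/125)

Answer: fdc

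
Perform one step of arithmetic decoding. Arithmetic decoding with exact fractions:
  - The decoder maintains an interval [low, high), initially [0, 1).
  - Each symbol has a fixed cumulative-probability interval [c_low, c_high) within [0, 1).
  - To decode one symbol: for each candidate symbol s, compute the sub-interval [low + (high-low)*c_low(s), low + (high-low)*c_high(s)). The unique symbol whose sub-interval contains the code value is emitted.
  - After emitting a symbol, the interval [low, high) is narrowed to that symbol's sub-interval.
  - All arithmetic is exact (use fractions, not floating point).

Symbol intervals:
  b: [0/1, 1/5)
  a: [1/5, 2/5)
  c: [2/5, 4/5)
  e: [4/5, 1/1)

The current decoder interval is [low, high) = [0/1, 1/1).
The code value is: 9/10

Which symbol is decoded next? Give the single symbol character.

Interval width = high − low = 1/1 − 0/1 = 1/1
Scaled code = (code − low) / width = (9/10 − 0/1) / 1/1 = 9/10
  b: [0/1, 1/5) 
  a: [1/5, 2/5) 
  c: [2/5, 4/5) 
  e: [4/5, 1/1) ← scaled code falls here ✓

Answer: e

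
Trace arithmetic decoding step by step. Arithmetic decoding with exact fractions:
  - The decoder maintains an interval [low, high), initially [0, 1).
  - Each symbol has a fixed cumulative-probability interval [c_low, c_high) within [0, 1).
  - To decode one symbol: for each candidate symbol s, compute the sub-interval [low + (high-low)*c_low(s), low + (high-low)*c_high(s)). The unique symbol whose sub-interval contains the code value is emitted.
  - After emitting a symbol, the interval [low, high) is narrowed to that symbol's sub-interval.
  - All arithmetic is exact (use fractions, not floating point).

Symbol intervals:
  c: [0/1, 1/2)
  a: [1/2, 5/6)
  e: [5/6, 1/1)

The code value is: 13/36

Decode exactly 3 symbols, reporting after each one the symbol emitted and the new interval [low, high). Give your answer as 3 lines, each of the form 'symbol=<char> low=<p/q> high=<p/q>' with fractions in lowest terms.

Answer: symbol=c low=0/1 high=1/2
symbol=a low=1/4 high=5/12
symbol=a low=1/3 high=7/18

Derivation:
Step 1: interval [0/1, 1/1), width = 1/1 - 0/1 = 1/1
  'c': [0/1 + 1/1*0/1, 0/1 + 1/1*1/2) = [0/1, 1/2) <- contains code 13/36
  'a': [0/1 + 1/1*1/2, 0/1 + 1/1*5/6) = [1/2, 5/6)
  'e': [0/1 + 1/1*5/6, 0/1 + 1/1*1/1) = [5/6, 1/1)
  emit 'c', narrow to [0/1, 1/2)
Step 2: interval [0/1, 1/2), width = 1/2 - 0/1 = 1/2
  'c': [0/1 + 1/2*0/1, 0/1 + 1/2*1/2) = [0/1, 1/4)
  'a': [0/1 + 1/2*1/2, 0/1 + 1/2*5/6) = [1/4, 5/12) <- contains code 13/36
  'e': [0/1 + 1/2*5/6, 0/1 + 1/2*1/1) = [5/12, 1/2)
  emit 'a', narrow to [1/4, 5/12)
Step 3: interval [1/4, 5/12), width = 5/12 - 1/4 = 1/6
  'c': [1/4 + 1/6*0/1, 1/4 + 1/6*1/2) = [1/4, 1/3)
  'a': [1/4 + 1/6*1/2, 1/4 + 1/6*5/6) = [1/3, 7/18) <- contains code 13/36
  'e': [1/4 + 1/6*5/6, 1/4 + 1/6*1/1) = [7/18, 5/12)
  emit 'a', narrow to [1/3, 7/18)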